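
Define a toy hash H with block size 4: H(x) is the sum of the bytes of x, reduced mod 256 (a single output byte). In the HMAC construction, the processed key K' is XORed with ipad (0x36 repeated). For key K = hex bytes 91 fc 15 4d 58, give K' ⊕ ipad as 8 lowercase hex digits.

Key hex bytes 91 fc 15 4d 58 is 5 bytes > B = 4, so hash it first: H(key) = 47, then zero-pad to 4 bytes: K' = 47 00 00 00.
XOR each byte with 0x36: 47⊕36=71, 00⊕36=36, 00⊕36=36, 00⊕36=36.

71363636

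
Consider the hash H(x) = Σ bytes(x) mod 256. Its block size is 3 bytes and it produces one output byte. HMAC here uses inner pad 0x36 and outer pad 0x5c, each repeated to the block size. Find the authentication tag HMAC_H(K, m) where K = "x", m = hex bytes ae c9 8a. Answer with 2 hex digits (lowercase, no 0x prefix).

Key "x" = 78 is 1 byte ≤ B = 3; zero-pad to 3 bytes: K' = 78 00 00.
K' ⊕ ipad = 4e 36 36.  K' ⊕ opad = 24 5c 5c.
Inner input = (K'⊕ipad) ∥ m = 4e 36 36 ∥ ae c9 8a.
Inner hash: sum = 78+54+54+174+201+138 = 699; mod 256 = 187 → bb.
Outer input = (K'⊕opad) ∥ inner = 24 5c 5c ∥ bb.
Outer hash (tag): sum = 36+92+92+187 = 407; mod 256 = 151 → 97.

97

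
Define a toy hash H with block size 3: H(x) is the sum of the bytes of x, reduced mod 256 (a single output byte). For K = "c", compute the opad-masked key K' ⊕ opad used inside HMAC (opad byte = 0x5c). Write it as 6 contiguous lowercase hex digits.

Key "c" = 63 is 1 byte ≤ B = 3; zero-pad to 3 bytes: K' = 63 00 00.
XOR each byte with 0x5c: 63⊕5c=3f, 00⊕5c=5c, 00⊕5c=5c.

3f5c5c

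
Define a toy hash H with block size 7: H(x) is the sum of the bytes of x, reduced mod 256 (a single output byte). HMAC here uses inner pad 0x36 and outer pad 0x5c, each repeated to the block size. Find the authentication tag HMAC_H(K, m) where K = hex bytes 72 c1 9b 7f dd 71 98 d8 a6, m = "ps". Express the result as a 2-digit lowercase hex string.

Key hex bytes 72 c1 9b 7f dd 71 98 d8 a6 is 9 bytes > B = 7, so hash it first: H(key) = b1, then zero-pad to 7 bytes: K' = b1 00 00 00 00 00 00.
K' ⊕ ipad = 87 36 36 36 36 36 36.  K' ⊕ opad = ed 5c 5c 5c 5c 5c 5c.
Inner input = (K'⊕ipad) ∥ m = 87 36 36 36 36 36 36 ∥ 70 73.
Inner hash: sum = 135+54+54+54+54+54+54+112+115 = 686; mod 256 = 174 → ae.
Outer input = (K'⊕opad) ∥ inner = ed 5c 5c 5c 5c 5c 5c ∥ ae.
Outer hash (tag): sum = 237+92+92+92+92+92+92+174 = 963; mod 256 = 195 → c3.

c3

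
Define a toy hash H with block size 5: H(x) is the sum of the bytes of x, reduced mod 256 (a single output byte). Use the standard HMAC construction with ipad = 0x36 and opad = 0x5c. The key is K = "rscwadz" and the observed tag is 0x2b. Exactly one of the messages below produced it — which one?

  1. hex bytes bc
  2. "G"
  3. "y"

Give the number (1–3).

3

Key "rscwadz" = 72 73 63 77 61 64 7a is 7 bytes > B = 5, so hash it first: H(key) = fe, then zero-pad to 5 bytes: K' = fe 00 00 00 00.
K' ⊕ ipad = c8 36 36 36 36; K' ⊕ opad = a2 5c 5c 5c 5c.
m1: inner = H(c8 36 36 36 36 bc) = 5c; tag = H(a2 5c 5c 5c 5c 5c) = 6e
m2: inner = H(c8 36 36 36 36 47) = e7; tag = H(a2 5c 5c 5c 5c e7) = f9
m3: inner = H(c8 36 36 36 36 79) = 19; tag = H(a2 5c 5c 5c 5c 19) = 2b ← matches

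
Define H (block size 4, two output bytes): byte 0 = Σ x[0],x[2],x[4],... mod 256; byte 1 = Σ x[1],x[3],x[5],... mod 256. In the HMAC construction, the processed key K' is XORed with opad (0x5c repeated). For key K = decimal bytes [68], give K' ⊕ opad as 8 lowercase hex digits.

185c5c5c

Key decimal bytes [68] = 44 is 1 byte ≤ B = 4; zero-pad to 4 bytes: K' = 44 00 00 00.
XOR each byte with 0x5c: 44⊕5c=18, 00⊕5c=5c, 00⊕5c=5c, 00⊕5c=5c.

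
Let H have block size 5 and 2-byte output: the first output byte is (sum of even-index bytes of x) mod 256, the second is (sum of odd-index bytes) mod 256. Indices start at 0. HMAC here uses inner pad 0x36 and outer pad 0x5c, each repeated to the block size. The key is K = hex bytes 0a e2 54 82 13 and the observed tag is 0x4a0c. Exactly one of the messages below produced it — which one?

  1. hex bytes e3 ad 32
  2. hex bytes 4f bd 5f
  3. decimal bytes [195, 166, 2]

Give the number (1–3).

1

Key hex bytes 0a e2 54 82 13 is exactly B = 5 bytes: K' = 0a e2 54 82 13.
K' ⊕ ipad = 3c d4 62 b4 25; K' ⊕ opad = 56 be 08 de 4f.
m1: inner = H(3c d4 62 b4 25 e3 ad 32) = 70 9d; tag = H(56 be 08 de 4f 70 9d) = 4a0c ← matches
m2: inner = H(3c d4 62 b4 25 4f bd 5f) = 80 36; tag = H(56 be 08 de 4f 80 36) = e31c
m3: inner = H(3c d4 62 b4 25 c3 a6 02) = 69 4d; tag = H(56 be 08 de 4f 69 4d) = fa05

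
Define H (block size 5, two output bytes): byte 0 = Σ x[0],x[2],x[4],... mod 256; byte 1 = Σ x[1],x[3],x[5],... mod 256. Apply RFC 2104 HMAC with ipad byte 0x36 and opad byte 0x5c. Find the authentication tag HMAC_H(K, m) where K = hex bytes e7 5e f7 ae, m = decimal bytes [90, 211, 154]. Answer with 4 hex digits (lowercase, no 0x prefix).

b68f

Key hex bytes e7 5e f7 ae is 4 bytes ≤ B = 5; zero-pad to 5 bytes: K' = e7 5e f7 ae 00.
K' ⊕ ipad = d1 68 c1 98 36.  K' ⊕ opad = bb 02 ab f2 5c.
Inner input = (K'⊕ipad) ∥ m = d1 68 c1 98 36 ∥ 5a d3 9a.
Inner hash: even-index sum = 667 mod 256 = 155; odd-index sum = 500 mod 256 = 244 → 9b f4.
Outer input = (K'⊕opad) ∥ inner = bb 02 ab f2 5c ∥ 9b f4.
Outer hash (tag): even-index sum = 694 mod 256 = 182; odd-index sum = 399 mod 256 = 143 → b6 8f.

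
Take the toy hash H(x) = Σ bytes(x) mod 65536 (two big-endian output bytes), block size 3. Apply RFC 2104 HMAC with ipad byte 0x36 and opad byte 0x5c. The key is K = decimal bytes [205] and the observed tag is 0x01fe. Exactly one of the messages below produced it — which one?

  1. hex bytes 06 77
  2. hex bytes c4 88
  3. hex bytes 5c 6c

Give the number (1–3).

Key decimal bytes [205] = cd is 1 byte ≤ B = 3; zero-pad to 3 bytes: K' = cd 00 00.
K' ⊕ ipad = fb 36 36; K' ⊕ opad = 91 5c 5c.
m1: inner = H(fb 36 36 06 77) = 01 e4; tag = H(91 5c 5c 01 e4) = 022e
m2: inner = H(fb 36 36 c4 88) = 02 b3; tag = H(91 5c 5c 02 b3) = 01fe ← matches
m3: inner = H(fb 36 36 5c 6c) = 02 2f; tag = H(91 5c 5c 02 2f) = 017a

2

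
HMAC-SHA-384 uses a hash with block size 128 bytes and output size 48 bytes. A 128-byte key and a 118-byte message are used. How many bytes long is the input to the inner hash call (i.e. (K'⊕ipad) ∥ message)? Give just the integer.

Key is 128 ≤ 128 bytes, zero-padded: |K'| = 128.
Inner input = (K'⊕ipad) ∥ m → 128 + 118 = 246 bytes.

246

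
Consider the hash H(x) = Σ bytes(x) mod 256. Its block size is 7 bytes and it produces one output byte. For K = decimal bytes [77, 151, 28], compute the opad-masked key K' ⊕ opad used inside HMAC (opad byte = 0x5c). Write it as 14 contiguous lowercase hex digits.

11cb405c5c5c5c

Key decimal bytes [77, 151, 28] = 4d 97 1c is 3 bytes ≤ B = 7; zero-pad to 7 bytes: K' = 4d 97 1c 00 00 00 00.
XOR each byte with 0x5c: 4d⊕5c=11, 97⊕5c=cb, 1c⊕5c=40, 00⊕5c=5c, 00⊕5c=5c, 00⊕5c=5c, 00⊕5c=5c.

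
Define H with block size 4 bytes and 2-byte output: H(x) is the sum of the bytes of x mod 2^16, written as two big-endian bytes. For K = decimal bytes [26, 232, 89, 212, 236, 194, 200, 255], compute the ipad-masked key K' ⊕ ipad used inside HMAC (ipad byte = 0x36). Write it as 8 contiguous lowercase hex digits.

33923636

Key decimal bytes [26, 232, 89, 212, 236, 194, 200, 255] = 1a e8 59 d4 ec c2 c8 ff is 8 bytes > B = 4, so hash it first: H(key) = 05 a4, then zero-pad to 4 bytes: K' = 05 a4 00 00.
XOR each byte with 0x36: 05⊕36=33, a4⊕36=92, 00⊕36=36, 00⊕36=36.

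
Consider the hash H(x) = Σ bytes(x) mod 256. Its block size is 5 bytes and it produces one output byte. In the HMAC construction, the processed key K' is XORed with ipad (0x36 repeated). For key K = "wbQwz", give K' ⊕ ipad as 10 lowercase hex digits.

415467414c

Key "wbQwz" = 77 62 51 77 7a is exactly B = 5 bytes: K' = 77 62 51 77 7a.
XOR each byte with 0x36: 77⊕36=41, 62⊕36=54, 51⊕36=67, 77⊕36=41, 7a⊕36=4c.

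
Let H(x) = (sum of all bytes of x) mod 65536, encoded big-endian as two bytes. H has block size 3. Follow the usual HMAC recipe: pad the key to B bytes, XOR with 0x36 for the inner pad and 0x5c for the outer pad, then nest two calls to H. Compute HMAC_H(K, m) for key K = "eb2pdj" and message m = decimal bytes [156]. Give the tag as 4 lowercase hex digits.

012d

Key "eb2pdj" = 65 62 32 70 64 6a is 6 bytes > B = 3, so hash it first: H(key) = 02 37, then zero-pad to 3 bytes: K' = 02 37 00.
K' ⊕ ipad = 34 01 36.  K' ⊕ opad = 5e 6b 5c.
Inner input = (K'⊕ipad) ∥ m = 34 01 36 ∥ 9c.
Inner hash: sum = 52+1+54+156 = 263 → 01 07.
Outer input = (K'⊕opad) ∥ inner = 5e 6b 5c ∥ 01 07.
Outer hash (tag): sum = 94+107+92+1+7 = 301 → 01 2d.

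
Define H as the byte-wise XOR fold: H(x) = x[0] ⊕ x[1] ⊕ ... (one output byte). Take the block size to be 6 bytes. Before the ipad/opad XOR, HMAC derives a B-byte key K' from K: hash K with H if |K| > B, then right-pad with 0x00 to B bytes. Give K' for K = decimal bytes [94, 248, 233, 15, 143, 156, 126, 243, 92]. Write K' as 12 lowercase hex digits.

820000000000

|K| = 9 > B = 6, so first hash the key.
H(K): XOR 5e⊕f8⊕e9⊕0f⊕8f⊕9c⊕7e⊕f3⊕5c = 82.
Zero-pad H(K) = 82 to 6 bytes: K' = 82 00 00 00 00 00.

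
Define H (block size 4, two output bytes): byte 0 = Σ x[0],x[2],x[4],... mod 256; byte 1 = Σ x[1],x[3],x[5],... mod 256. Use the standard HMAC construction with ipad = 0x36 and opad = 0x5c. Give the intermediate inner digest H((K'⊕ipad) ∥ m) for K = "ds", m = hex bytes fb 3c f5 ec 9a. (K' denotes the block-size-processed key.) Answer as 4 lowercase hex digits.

12a3

Key "ds" = 64 73 is 2 bytes ≤ B = 4; zero-pad to 4 bytes: K' = 64 73 00 00.
K' ⊕ ipad = 52 45 36 36.
Inner input = 52 45 36 36 ∥ fb 3c f5 ec 9a.
Inner hash: even-index sum = 786 mod 256 = 18; odd-index sum = 419 mod 256 = 163 → 12 a3.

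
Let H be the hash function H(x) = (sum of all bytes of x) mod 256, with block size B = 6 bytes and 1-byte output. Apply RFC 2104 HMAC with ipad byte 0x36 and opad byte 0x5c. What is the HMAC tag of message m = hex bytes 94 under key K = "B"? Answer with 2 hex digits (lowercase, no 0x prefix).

Key "B" = 42 is 1 byte ≤ B = 6; zero-pad to 6 bytes: K' = 42 00 00 00 00 00.
K' ⊕ ipad = 74 36 36 36 36 36.  K' ⊕ opad = 1e 5c 5c 5c 5c 5c.
Inner input = (K'⊕ipad) ∥ m = 74 36 36 36 36 36 ∥ 94.
Inner hash: sum = 116+54+54+54+54+54+148 = 534; mod 256 = 22 → 16.
Outer input = (K'⊕opad) ∥ inner = 1e 5c 5c 5c 5c 5c ∥ 16.
Outer hash (tag): sum = 30+92+92+92+92+92+22 = 512; mod 256 = 0 → 00.

00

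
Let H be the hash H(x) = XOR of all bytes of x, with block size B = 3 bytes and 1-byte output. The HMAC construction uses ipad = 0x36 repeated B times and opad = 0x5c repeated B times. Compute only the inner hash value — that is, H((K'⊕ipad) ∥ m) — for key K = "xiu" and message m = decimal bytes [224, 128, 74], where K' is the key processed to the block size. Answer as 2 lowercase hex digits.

78

Key "xiu" = 78 69 75 is exactly B = 3 bytes: K' = 78 69 75.
K' ⊕ ipad = 4e 5f 43.
Inner input = 4e 5f 43 ∥ e0 80 4a.
Inner hash: XOR 4e⊕5f⊕43⊕e0⊕80⊕4a = 78.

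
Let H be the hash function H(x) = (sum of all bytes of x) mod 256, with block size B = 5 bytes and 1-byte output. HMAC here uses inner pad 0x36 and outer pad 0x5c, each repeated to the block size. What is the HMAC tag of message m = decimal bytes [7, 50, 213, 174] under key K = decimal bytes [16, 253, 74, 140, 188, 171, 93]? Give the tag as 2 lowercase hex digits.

90

Key decimal bytes [16, 253, 74, 140, 188, 171, 93] = 10 fd 4a 8c bc ab 5d is 7 bytes > B = 5, so hash it first: H(key) = a7, then zero-pad to 5 bytes: K' = a7 00 00 00 00.
K' ⊕ ipad = 91 36 36 36 36.  K' ⊕ opad = fb 5c 5c 5c 5c.
Inner input = (K'⊕ipad) ∥ m = 91 36 36 36 36 ∥ 07 32 d5 ae.
Inner hash: sum = 145+54+54+54+54+7+50+213+174 = 805; mod 256 = 37 → 25.
Outer input = (K'⊕opad) ∥ inner = fb 5c 5c 5c 5c ∥ 25.
Outer hash (tag): sum = 251+92+92+92+92+37 = 656; mod 256 = 144 → 90.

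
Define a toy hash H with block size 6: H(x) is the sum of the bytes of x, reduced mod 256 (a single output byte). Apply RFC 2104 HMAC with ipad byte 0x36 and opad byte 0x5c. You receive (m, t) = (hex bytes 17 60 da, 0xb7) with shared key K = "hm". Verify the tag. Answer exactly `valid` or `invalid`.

Key "hm" = 68 6d is 2 bytes ≤ B = 6; zero-pad to 6 bytes: K' = 68 6d 00 00 00 00.
K' ⊕ ipad = 5e 5b 36 36 36 36; K' ⊕ opad = 34 31 5c 5c 5c 5c.
Inner hash: sum = 94+91+54+54+54+54+23+96+218 = 738; mod 256 = 226 → e2.
Outer hash (recomputed tag): sum = 52+49+92+92+92+92+226 = 695; mod 256 = 183 → b7.
Recomputed tag = b7; claimed = b7 → match.

valid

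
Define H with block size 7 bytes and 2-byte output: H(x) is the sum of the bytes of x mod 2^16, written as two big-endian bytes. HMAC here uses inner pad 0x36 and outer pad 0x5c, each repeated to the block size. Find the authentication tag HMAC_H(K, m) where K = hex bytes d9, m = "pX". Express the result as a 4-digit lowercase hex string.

Key hex bytes d9 is 1 byte ≤ B = 7; zero-pad to 7 bytes: K' = d9 00 00 00 00 00 00.
K' ⊕ ipad = ef 36 36 36 36 36 36.  K' ⊕ opad = 85 5c 5c 5c 5c 5c 5c.
Inner input = (K'⊕ipad) ∥ m = ef 36 36 36 36 36 36 ∥ 70 58.
Inner hash: sum = 239+54+54+54+54+54+54+112+88 = 763 → 02 fb.
Outer input = (K'⊕opad) ∥ inner = 85 5c 5c 5c 5c 5c 5c ∥ 02 fb.
Outer hash (tag): sum = 133+92+92+92+92+92+92+2+251 = 938 → 03 aa.

03aa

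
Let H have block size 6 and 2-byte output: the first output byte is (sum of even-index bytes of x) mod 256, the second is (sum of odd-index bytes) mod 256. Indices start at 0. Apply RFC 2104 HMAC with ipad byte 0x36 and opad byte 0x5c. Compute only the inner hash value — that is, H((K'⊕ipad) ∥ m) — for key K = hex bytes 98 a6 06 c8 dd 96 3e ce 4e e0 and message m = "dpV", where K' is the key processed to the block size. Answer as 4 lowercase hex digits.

5760

Key hex bytes 98 a6 06 c8 dd 96 3e ce 4e e0 is 10 bytes > B = 6, so hash it first: H(key) = 07 b2, then zero-pad to 6 bytes: K' = 07 b2 00 00 00 00.
K' ⊕ ipad = 31 84 36 36 36 36.
Inner input = 31 84 36 36 36 36 ∥ 64 70 56.
Inner hash: even-index sum = 343 mod 256 = 87; odd-index sum = 352 mod 256 = 96 → 57 60.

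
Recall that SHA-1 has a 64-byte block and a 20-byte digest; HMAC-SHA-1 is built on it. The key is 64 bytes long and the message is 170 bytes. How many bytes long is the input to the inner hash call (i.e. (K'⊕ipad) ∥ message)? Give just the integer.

234

Key is 64 ≤ 64 bytes, zero-padded: |K'| = 64.
Inner input = (K'⊕ipad) ∥ m → 64 + 170 = 234 bytes.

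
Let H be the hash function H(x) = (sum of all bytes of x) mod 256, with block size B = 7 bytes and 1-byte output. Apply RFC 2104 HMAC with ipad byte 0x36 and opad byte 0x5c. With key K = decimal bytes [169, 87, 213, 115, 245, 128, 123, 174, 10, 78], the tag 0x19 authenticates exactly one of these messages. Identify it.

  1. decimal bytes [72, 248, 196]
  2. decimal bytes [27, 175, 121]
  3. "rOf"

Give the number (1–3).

Key decimal bytes [169, 87, 213, 115, 245, 128, 123, 174, 10, 78] = a9 57 d5 73 f5 80 7b ae 0a 4e is 10 bytes > B = 7, so hash it first: H(key) = 3e, then zero-pad to 7 bytes: K' = 3e 00 00 00 00 00 00.
K' ⊕ ipad = 08 36 36 36 36 36 36; K' ⊕ opad = 62 5c 5c 5c 5c 5c 5c.
m1: inner = H(08 36 36 36 36 36 36 48 f8 c4) = 50; tag = H(62 5c 5c 5c 5c 5c 5c 50) = da
m2: inner = H(08 36 36 36 36 36 36 1b af 79) = 8f; tag = H(62 5c 5c 5c 5c 5c 5c 8f) = 19 ← matches
m3: inner = H(08 36 36 36 36 36 36 72 4f 66) = 73; tag = H(62 5c 5c 5c 5c 5c 5c 73) = fd

2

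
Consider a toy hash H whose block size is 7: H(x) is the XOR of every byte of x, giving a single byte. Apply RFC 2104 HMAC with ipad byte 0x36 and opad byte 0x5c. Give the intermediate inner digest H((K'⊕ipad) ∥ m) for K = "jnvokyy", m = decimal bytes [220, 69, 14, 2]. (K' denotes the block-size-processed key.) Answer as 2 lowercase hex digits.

d5

Key "jnvokyy" = 6a 6e 76 6f 6b 79 79 is exactly B = 7 bytes: K' = 6a 6e 76 6f 6b 79 79.
K' ⊕ ipad = 5c 58 40 59 5d 4f 4f.
Inner input = 5c 58 40 59 5d 4f 4f ∥ dc 45 0e 02.
Inner hash: XOR 5c⊕58⊕40⊕59⊕5d⊕4f⊕4f⊕dc⊕45⊕0e⊕02 = d5.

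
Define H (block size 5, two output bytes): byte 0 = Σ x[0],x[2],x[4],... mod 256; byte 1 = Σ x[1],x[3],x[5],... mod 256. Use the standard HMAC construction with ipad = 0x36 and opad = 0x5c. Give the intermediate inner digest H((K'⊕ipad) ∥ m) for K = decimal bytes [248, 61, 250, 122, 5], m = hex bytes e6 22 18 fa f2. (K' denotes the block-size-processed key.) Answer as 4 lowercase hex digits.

Key decimal bytes [248, 61, 250, 122, 5] = f8 3d fa 7a 05 is exactly B = 5 bytes: K' = f8 3d fa 7a 05.
K' ⊕ ipad = ce 0b cc 4c 33.
Inner input = ce 0b cc 4c 33 ∥ e6 22 18 fa f2.
Inner hash: even-index sum = 745 mod 256 = 233; odd-index sum = 583 mod 256 = 71 → e9 47.

e947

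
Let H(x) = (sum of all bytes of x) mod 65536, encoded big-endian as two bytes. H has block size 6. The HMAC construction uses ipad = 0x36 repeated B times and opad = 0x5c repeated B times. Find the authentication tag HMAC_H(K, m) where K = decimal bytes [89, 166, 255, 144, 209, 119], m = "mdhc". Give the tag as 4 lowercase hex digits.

035d

Key decimal bytes [89, 166, 255, 144, 209, 119] = 59 a6 ff 90 d1 77 is exactly B = 6 bytes: K' = 59 a6 ff 90 d1 77.
K' ⊕ ipad = 6f 90 c9 a6 e7 41.  K' ⊕ opad = 05 fa a3 cc 8d 2b.
Inner input = (K'⊕ipad) ∥ m = 6f 90 c9 a6 e7 41 ∥ 6d 64 68 63.
Inner hash: sum = 111+144+201+166+231+65+109+100+104+99 = 1330 → 05 32.
Outer input = (K'⊕opad) ∥ inner = 05 fa a3 cc 8d 2b ∥ 05 32.
Outer hash (tag): sum = 5+250+163+204+141+43+5+50 = 861 → 03 5d.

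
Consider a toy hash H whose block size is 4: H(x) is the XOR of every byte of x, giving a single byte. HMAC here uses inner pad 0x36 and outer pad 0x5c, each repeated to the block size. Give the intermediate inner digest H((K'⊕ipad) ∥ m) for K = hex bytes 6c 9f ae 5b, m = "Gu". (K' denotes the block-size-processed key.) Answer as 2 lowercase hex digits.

34

Key hex bytes 6c 9f ae 5b is exactly B = 4 bytes: K' = 6c 9f ae 5b.
K' ⊕ ipad = 5a a9 98 6d.
Inner input = 5a a9 98 6d ∥ 47 75.
Inner hash: XOR 5a⊕a9⊕98⊕6d⊕47⊕75 = 34.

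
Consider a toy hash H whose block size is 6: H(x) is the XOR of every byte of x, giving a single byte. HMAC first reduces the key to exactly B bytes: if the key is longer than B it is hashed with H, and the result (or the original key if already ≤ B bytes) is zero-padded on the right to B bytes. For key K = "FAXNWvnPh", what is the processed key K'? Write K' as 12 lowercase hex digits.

660000000000

|K| = 9 > B = 6, so first hash the key.
H(K): XOR 46⊕41⊕58⊕4e⊕57⊕76⊕6e⊕50⊕68 = 66.
Zero-pad H(K) = 66 to 6 bytes: K' = 66 00 00 00 00 00.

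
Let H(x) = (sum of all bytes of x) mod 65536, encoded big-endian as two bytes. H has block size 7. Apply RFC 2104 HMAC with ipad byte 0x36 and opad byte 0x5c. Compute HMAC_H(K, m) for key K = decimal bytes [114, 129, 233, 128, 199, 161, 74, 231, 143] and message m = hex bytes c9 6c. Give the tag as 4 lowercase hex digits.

Key decimal bytes [114, 129, 233, 128, 199, 161, 74, 231, 143] = 72 81 e9 80 c7 a1 4a e7 8f is 9 bytes > B = 7, so hash it first: H(key) = 05 84, then zero-pad to 7 bytes: K' = 05 84 00 00 00 00 00.
K' ⊕ ipad = 33 b2 36 36 36 36 36.  K' ⊕ opad = 59 d8 5c 5c 5c 5c 5c.
Inner input = (K'⊕ipad) ∥ m = 33 b2 36 36 36 36 36 ∥ c9 6c.
Inner hash: sum = 51+178+54+54+54+54+54+201+108 = 808 → 03 28.
Outer input = (K'⊕opad) ∥ inner = 59 d8 5c 5c 5c 5c 5c ∥ 03 28.
Outer hash (tag): sum = 89+216+92+92+92+92+92+3+40 = 808 → 03 28.

0328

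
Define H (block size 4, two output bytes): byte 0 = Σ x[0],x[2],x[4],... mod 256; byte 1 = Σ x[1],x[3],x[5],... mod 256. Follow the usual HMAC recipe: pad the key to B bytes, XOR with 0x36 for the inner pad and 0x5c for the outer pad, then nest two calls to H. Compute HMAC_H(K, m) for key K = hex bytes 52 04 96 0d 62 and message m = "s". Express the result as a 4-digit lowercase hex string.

9706

Key hex bytes 52 04 96 0d 62 is 5 bytes > B = 4, so hash it first: H(key) = 4a 11, then zero-pad to 4 bytes: K' = 4a 11 00 00.
K' ⊕ ipad = 7c 27 36 36.  K' ⊕ opad = 16 4d 5c 5c.
Inner input = (K'⊕ipad) ∥ m = 7c 27 36 36 ∥ 73.
Inner hash: even-index sum = 293 mod 256 = 37; odd-index sum = 93 mod 256 = 93 → 25 5d.
Outer input = (K'⊕opad) ∥ inner = 16 4d 5c 5c ∥ 25 5d.
Outer hash (tag): even-index sum = 151 mod 256 = 151; odd-index sum = 262 mod 256 = 6 → 97 06.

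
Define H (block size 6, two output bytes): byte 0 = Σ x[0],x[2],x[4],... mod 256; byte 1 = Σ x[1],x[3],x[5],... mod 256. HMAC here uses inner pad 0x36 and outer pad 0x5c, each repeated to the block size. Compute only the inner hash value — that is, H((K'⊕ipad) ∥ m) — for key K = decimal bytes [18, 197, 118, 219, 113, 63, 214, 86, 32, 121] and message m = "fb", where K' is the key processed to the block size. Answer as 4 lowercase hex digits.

Key decimal bytes [18, 197, 118, 219, 113, 63, 214, 86, 32, 121] = 12 c5 76 db 71 3f d6 56 20 79 is 10 bytes > B = 6, so hash it first: H(key) = ef ae, then zero-pad to 6 bytes: K' = ef ae 00 00 00 00.
K' ⊕ ipad = d9 98 36 36 36 36.
Inner input = d9 98 36 36 36 36 ∥ 66 62.
Inner hash: even-index sum = 427 mod 256 = 171; odd-index sum = 358 mod 256 = 102 → ab 66.

ab66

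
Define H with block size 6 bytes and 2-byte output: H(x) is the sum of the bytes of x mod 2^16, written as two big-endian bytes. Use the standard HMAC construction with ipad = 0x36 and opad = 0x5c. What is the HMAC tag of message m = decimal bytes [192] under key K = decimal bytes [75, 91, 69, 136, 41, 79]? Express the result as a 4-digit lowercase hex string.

Key decimal bytes [75, 91, 69, 136, 41, 79] = 4b 5b 45 88 29 4f is exactly B = 6 bytes: K' = 4b 5b 45 88 29 4f.
K' ⊕ ipad = 7d 6d 73 be 1f 79.  K' ⊕ opad = 17 07 19 d4 75 13.
Inner input = (K'⊕ipad) ∥ m = 7d 6d 73 be 1f 79 ∥ c0.
Inner hash: sum = 125+109+115+190+31+121+192 = 883 → 03 73.
Outer input = (K'⊕opad) ∥ inner = 17 07 19 d4 75 13 ∥ 03 73.
Outer hash (tag): sum = 23+7+25+212+117+19+3+115 = 521 → 02 09.

0209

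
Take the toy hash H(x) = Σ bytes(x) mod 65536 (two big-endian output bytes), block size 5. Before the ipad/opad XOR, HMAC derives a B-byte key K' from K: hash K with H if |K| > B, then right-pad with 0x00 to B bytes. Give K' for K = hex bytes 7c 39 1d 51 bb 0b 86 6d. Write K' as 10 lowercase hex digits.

02dc000000

|K| = 8 > B = 5, so first hash the key.
H(K): sum = 124+57+29+81+187+11+134+109 = 732 → 02 dc.
Zero-pad H(K) = 02 dc to 5 bytes: K' = 02 dc 00 00 00.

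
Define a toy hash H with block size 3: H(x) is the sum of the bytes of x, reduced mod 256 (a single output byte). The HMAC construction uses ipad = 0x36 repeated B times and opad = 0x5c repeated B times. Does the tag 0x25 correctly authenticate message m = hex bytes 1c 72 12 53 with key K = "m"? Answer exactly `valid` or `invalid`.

invalid

Key "m" = 6d is 1 byte ≤ B = 3; zero-pad to 3 bytes: K' = 6d 00 00.
K' ⊕ ipad = 5b 36 36; K' ⊕ opad = 31 5c 5c.
Inner hash: sum = 91+54+54+28+114+18+83 = 442; mod 256 = 186 → ba.
Outer hash (recomputed tag): sum = 49+92+92+186 = 419; mod 256 = 163 → a3.
Recomputed tag = a3; claimed = 25 → mismatch.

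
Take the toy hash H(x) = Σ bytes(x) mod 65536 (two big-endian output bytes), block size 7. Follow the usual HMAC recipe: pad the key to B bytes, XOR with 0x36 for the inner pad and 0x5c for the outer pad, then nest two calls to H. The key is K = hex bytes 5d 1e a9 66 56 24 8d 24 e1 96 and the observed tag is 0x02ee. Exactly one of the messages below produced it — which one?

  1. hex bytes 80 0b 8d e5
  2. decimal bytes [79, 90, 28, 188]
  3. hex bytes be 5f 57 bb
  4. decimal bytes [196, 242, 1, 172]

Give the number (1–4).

Key hex bytes 5d 1e a9 66 56 24 8d 24 e1 96 is 10 bytes > B = 7, so hash it first: H(key) = 04 2c, then zero-pad to 7 bytes: K' = 04 2c 00 00 00 00 00.
K' ⊕ ipad = 32 1a 36 36 36 36 36; K' ⊕ opad = 58 70 5c 5c 5c 5c 5c.
m1: inner = H(32 1a 36 36 36 36 36 80 0b 8d e5) = 03 57; tag = H(58 70 5c 5c 5c 5c 5c 03 57) = 02ee ← matches
m2: inner = H(32 1a 36 36 36 36 36 4f 5a 1c bc) = 02 db; tag = H(58 70 5c 5c 5c 5c 5c 02 db) = 0371
m3: inner = H(32 1a 36 36 36 36 36 be 5f 57 bb) = 03 89; tag = H(58 70 5c 5c 5c 5c 5c 03 89) = 0320
m4: inner = H(32 1a 36 36 36 36 36 c4 f2 01 ac) = 03 bd; tag = H(58 70 5c 5c 5c 5c 5c 03 bd) = 0354

1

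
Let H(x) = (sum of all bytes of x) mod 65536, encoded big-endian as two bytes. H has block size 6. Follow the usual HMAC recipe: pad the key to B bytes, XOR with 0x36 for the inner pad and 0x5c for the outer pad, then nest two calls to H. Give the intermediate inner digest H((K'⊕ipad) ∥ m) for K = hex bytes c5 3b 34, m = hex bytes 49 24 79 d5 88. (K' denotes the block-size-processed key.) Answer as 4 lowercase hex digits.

03e7

Key hex bytes c5 3b 34 is 3 bytes ≤ B = 6; zero-pad to 6 bytes: K' = c5 3b 34 00 00 00.
K' ⊕ ipad = f3 0d 02 36 36 36.
Inner input = f3 0d 02 36 36 36 ∥ 49 24 79 d5 88.
Inner hash: sum = 243+13+2+54+54+54+73+36+121+213+136 = 999 → 03 e7.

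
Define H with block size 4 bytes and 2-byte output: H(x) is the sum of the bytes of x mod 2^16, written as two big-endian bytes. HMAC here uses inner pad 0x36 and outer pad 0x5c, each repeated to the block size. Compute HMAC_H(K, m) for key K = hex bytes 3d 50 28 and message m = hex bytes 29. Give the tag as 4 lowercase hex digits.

Key hex bytes 3d 50 28 is 3 bytes ≤ B = 4; zero-pad to 4 bytes: K' = 3d 50 28 00.
K' ⊕ ipad = 0b 66 1e 36.  K' ⊕ opad = 61 0c 74 5c.
Inner input = (K'⊕ipad) ∥ m = 0b 66 1e 36 ∥ 29.
Inner hash: sum = 11+102+30+54+41 = 238 → 00 ee.
Outer input = (K'⊕opad) ∥ inner = 61 0c 74 5c ∥ 00 ee.
Outer hash (tag): sum = 97+12+116+92+0+238 = 555 → 02 2b.

022b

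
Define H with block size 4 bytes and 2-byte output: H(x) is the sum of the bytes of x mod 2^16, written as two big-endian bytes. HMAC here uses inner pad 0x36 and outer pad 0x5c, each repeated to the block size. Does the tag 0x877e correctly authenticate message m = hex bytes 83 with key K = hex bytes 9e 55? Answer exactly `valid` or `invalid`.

Key hex bytes 9e 55 is 2 bytes ≤ B = 4; zero-pad to 4 bytes: K' = 9e 55 00 00.
K' ⊕ ipad = a8 63 36 36; K' ⊕ opad = c2 09 5c 5c.
Inner hash: sum = 168+99+54+54+131 = 506 → 01 fa.
Outer hash (recomputed tag): sum = 194+9+92+92+1+250 = 638 → 02 7e.
Recomputed tag = 027e; claimed = 877e → mismatch.

invalid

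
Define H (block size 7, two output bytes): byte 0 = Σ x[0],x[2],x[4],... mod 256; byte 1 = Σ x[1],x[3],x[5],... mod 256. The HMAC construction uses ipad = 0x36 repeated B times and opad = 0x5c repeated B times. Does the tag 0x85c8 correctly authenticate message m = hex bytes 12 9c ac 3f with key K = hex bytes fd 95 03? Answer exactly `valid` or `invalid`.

valid

Key hex bytes fd 95 03 is 3 bytes ≤ B = 7; zero-pad to 7 bytes: K' = fd 95 03 00 00 00 00.
K' ⊕ ipad = cb a3 35 36 36 36 36; K' ⊕ opad = a1 c9 5f 5c 5c 5c 5c.
Inner hash: even-index sum = 583 mod 256 = 71; odd-index sum = 461 mod 256 = 205 → 47 cd.
Outer hash (recomputed tag): even-index sum = 645 mod 256 = 133; odd-index sum = 456 mod 256 = 200 → 85 c8.
Recomputed tag = 85c8; claimed = 85c8 → match.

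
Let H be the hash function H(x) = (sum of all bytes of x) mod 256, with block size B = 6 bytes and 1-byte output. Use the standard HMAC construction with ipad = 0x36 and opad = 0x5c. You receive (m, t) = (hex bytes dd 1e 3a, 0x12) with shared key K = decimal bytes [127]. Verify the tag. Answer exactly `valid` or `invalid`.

Key decimal bytes [127] = 7f is 1 byte ≤ B = 6; zero-pad to 6 bytes: K' = 7f 00 00 00 00 00.
K' ⊕ ipad = 49 36 36 36 36 36; K' ⊕ opad = 23 5c 5c 5c 5c 5c.
Inner hash: sum = 73+54+54+54+54+54+221+30+58 = 652; mod 256 = 140 → 8c.
Outer hash (recomputed tag): sum = 35+92+92+92+92+92+140 = 635; mod 256 = 123 → 7b.
Recomputed tag = 7b; claimed = 12 → mismatch.

invalid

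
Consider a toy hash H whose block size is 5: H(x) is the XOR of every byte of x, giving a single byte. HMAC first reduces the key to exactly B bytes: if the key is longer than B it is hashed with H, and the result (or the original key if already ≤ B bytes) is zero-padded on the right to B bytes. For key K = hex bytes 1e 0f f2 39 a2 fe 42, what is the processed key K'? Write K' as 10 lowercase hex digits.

|K| = 7 > B = 5, so first hash the key.
H(K): XOR 1e⊕0f⊕f2⊕39⊕a2⊕fe⊕42 = c4.
Zero-pad H(K) = c4 to 5 bytes: K' = c4 00 00 00 00.

c400000000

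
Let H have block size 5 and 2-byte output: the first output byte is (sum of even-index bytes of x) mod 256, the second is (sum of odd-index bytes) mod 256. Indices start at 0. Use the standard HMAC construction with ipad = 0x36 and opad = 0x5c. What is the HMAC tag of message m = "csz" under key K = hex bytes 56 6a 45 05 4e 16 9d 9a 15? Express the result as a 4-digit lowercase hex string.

Key hex bytes 56 6a 45 05 4e 16 9d 9a 15 is 9 bytes > B = 5, so hash it first: H(key) = 9b 1f, then zero-pad to 5 bytes: K' = 9b 1f 00 00 00.
K' ⊕ ipad = ad 29 36 36 36.  K' ⊕ opad = c7 43 5c 5c 5c.
Inner input = (K'⊕ipad) ∥ m = ad 29 36 36 36 ∥ 63 73 7a.
Inner hash: even-index sum = 396 mod 256 = 140; odd-index sum = 316 mod 256 = 60 → 8c 3c.
Outer input = (K'⊕opad) ∥ inner = c7 43 5c 5c 5c ∥ 8c 3c.
Outer hash (tag): even-index sum = 443 mod 256 = 187; odd-index sum = 299 mod 256 = 43 → bb 2b.

bb2b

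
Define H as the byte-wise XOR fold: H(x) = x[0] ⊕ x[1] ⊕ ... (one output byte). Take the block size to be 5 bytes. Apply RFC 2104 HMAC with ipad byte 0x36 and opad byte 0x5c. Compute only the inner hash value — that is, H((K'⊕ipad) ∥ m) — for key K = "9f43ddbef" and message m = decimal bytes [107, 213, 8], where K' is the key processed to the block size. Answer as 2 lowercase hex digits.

b9

Key "9f43ddbef" = 39 66 34 33 64 64 62 65 66 is 9 bytes > B = 5, so hash it first: H(key) = 39, then zero-pad to 5 bytes: K' = 39 00 00 00 00.
K' ⊕ ipad = 0f 36 36 36 36.
Inner input = 0f 36 36 36 36 ∥ 6b d5 08.
Inner hash: XOR 0f⊕36⊕36⊕36⊕36⊕6b⊕d5⊕08 = b9.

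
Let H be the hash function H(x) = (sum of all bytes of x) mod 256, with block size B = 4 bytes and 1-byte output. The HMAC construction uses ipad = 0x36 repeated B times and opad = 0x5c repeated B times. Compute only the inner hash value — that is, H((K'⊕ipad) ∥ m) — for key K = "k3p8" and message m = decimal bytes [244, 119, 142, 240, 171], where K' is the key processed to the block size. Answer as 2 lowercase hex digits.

Key "k3p8" = 6b 33 70 38 is exactly B = 4 bytes: K' = 6b 33 70 38.
K' ⊕ ipad = 5d 05 46 0e.
Inner input = 5d 05 46 0e ∥ f4 77 8e f0 ab.
Inner hash: sum = 93+5+70+14+244+119+142+240+171 = 1098; mod 256 = 74 → 4a.

4a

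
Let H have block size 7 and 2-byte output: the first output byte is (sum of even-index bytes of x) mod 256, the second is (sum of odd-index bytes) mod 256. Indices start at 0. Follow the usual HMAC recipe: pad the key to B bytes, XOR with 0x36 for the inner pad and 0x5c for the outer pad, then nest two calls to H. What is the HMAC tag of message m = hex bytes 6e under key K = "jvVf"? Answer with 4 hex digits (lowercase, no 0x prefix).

Key "jvVf" = 6a 76 56 66 is 4 bytes ≤ B = 7; zero-pad to 7 bytes: K' = 6a 76 56 66 00 00 00.
K' ⊕ ipad = 5c 40 60 50 36 36 36.  K' ⊕ opad = 36 2a 0a 3a 5c 5c 5c.
Inner input = (K'⊕ipad) ∥ m = 5c 40 60 50 36 36 36 ∥ 6e.
Inner hash: even-index sum = 296 mod 256 = 40; odd-index sum = 308 mod 256 = 52 → 28 34.
Outer input = (K'⊕opad) ∥ inner = 36 2a 0a 3a 5c 5c 5c ∥ 28 34.
Outer hash (tag): even-index sum = 300 mod 256 = 44; odd-index sum = 232 mod 256 = 232 → 2c e8.

2ce8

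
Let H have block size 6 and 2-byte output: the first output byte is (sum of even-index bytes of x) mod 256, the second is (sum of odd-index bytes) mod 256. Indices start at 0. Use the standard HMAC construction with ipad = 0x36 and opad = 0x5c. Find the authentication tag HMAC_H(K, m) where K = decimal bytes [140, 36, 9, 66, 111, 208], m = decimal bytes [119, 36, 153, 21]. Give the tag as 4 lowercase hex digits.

Key decimal bytes [140, 36, 9, 66, 111, 208] = 8c 24 09 42 6f d0 is exactly B = 6 bytes: K' = 8c 24 09 42 6f d0.
K' ⊕ ipad = ba 12 3f 74 59 e6.  K' ⊕ opad = d0 78 55 1e 33 8c.
Inner input = (K'⊕ipad) ∥ m = ba 12 3f 74 59 e6 ∥ 77 24 99 15.
Inner hash: even-index sum = 610 mod 256 = 98; odd-index sum = 421 mod 256 = 165 → 62 a5.
Outer input = (K'⊕opad) ∥ inner = d0 78 55 1e 33 8c ∥ 62 a5.
Outer hash (tag): even-index sum = 442 mod 256 = 186; odd-index sum = 455 mod 256 = 199 → ba c7.

bac7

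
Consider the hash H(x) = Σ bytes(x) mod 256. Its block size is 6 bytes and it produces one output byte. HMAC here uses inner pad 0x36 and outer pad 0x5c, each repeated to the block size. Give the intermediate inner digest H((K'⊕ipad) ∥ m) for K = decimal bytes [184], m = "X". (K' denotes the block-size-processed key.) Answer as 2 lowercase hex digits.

f4

Key decimal bytes [184] = b8 is 1 byte ≤ B = 6; zero-pad to 6 bytes: K' = b8 00 00 00 00 00.
K' ⊕ ipad = 8e 36 36 36 36 36.
Inner input = 8e 36 36 36 36 36 ∥ 58.
Inner hash: sum = 142+54+54+54+54+54+88 = 500; mod 256 = 244 → f4.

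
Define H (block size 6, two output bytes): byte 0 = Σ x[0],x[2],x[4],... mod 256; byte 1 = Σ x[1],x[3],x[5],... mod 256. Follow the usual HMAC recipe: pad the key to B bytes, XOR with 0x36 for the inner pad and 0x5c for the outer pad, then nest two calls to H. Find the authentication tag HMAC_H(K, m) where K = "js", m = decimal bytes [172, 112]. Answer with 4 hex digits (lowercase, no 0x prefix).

6208

Key "js" = 6a 73 is 2 bytes ≤ B = 6; zero-pad to 6 bytes: K' = 6a 73 00 00 00 00.
K' ⊕ ipad = 5c 45 36 36 36 36.  K' ⊕ opad = 36 2f 5c 5c 5c 5c.
Inner input = (K'⊕ipad) ∥ m = 5c 45 36 36 36 36 ∥ ac 70.
Inner hash: even-index sum = 372 mod 256 = 116; odd-index sum = 289 mod 256 = 33 → 74 21.
Outer input = (K'⊕opad) ∥ inner = 36 2f 5c 5c 5c 5c ∥ 74 21.
Outer hash (tag): even-index sum = 354 mod 256 = 98; odd-index sum = 264 mod 256 = 8 → 62 08.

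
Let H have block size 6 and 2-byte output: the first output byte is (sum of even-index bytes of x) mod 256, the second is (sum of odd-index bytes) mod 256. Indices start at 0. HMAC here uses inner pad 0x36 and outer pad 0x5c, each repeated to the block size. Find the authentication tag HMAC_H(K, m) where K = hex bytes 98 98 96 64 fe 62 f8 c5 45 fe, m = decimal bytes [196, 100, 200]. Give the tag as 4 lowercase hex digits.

Key hex bytes 98 98 96 64 fe 62 f8 c5 45 fe is 10 bytes > B = 6, so hash it first: H(key) = 69 21, then zero-pad to 6 bytes: K' = 69 21 00 00 00 00.
K' ⊕ ipad = 5f 17 36 36 36 36.  K' ⊕ opad = 35 7d 5c 5c 5c 5c.
Inner input = (K'⊕ipad) ∥ m = 5f 17 36 36 36 36 ∥ c4 64 c8.
Inner hash: even-index sum = 599 mod 256 = 87; odd-index sum = 231 mod 256 = 231 → 57 e7.
Outer input = (K'⊕opad) ∥ inner = 35 7d 5c 5c 5c 5c ∥ 57 e7.
Outer hash (tag): even-index sum = 324 mod 256 = 68; odd-index sum = 540 mod 256 = 28 → 44 1c.

441c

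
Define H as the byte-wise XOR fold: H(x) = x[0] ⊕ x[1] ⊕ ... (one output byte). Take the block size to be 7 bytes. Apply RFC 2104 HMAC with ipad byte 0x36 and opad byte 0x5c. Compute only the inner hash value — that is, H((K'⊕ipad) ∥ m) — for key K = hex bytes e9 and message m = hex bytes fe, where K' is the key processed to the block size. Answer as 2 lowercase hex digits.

21

Key hex bytes e9 is 1 byte ≤ B = 7; zero-pad to 7 bytes: K' = e9 00 00 00 00 00 00.
K' ⊕ ipad = df 36 36 36 36 36 36.
Inner input = df 36 36 36 36 36 36 ∥ fe.
Inner hash: XOR df⊕36⊕36⊕36⊕36⊕36⊕36⊕fe = 21.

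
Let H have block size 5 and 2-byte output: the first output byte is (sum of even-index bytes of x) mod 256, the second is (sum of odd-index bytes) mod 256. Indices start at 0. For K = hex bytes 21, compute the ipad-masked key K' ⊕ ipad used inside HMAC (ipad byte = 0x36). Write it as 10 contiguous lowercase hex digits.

Key hex bytes 21 is 1 byte ≤ B = 5; zero-pad to 5 bytes: K' = 21 00 00 00 00.
XOR each byte with 0x36: 21⊕36=17, 00⊕36=36, 00⊕36=36, 00⊕36=36, 00⊕36=36.

1736363636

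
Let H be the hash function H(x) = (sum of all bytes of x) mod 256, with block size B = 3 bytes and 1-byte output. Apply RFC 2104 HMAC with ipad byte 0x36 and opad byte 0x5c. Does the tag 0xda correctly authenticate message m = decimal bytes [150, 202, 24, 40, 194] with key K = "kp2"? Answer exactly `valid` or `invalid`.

valid

Key "kp2" = 6b 70 32 is exactly B = 3 bytes: K' = 6b 70 32.
K' ⊕ ipad = 5d 46 04; K' ⊕ opad = 37 2c 6e.
Inner hash: sum = 93+70+4+150+202+24+40+194 = 777; mod 256 = 9 → 09.
Outer hash (recomputed tag): sum = 55+44+110+9 = 218 → da.
Recomputed tag = da; claimed = da → match.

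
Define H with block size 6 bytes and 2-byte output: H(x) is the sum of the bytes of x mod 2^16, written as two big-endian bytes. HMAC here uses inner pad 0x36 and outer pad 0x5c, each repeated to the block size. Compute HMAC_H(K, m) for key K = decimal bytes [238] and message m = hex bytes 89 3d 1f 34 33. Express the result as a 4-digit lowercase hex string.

02b3

Key decimal bytes [238] = ee is 1 byte ≤ B = 6; zero-pad to 6 bytes: K' = ee 00 00 00 00 00.
K' ⊕ ipad = d8 36 36 36 36 36.  K' ⊕ opad = b2 5c 5c 5c 5c 5c.
Inner input = (K'⊕ipad) ∥ m = d8 36 36 36 36 36 ∥ 89 3d 1f 34 33.
Inner hash: sum = 216+54+54+54+54+54+137+61+31+52+51 = 818 → 03 32.
Outer input = (K'⊕opad) ∥ inner = b2 5c 5c 5c 5c 5c ∥ 03 32.
Outer hash (tag): sum = 178+92+92+92+92+92+3+50 = 691 → 02 b3.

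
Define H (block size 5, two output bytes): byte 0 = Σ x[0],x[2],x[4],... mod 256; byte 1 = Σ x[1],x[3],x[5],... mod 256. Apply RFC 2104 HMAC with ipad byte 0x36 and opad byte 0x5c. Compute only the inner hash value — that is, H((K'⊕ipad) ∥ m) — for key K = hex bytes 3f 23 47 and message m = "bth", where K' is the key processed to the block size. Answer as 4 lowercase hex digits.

2415

Key hex bytes 3f 23 47 is 3 bytes ≤ B = 5; zero-pad to 5 bytes: K' = 3f 23 47 00 00.
K' ⊕ ipad = 09 15 71 36 36.
Inner input = 09 15 71 36 36 ∥ 62 74 68.
Inner hash: even-index sum = 292 mod 256 = 36; odd-index sum = 277 mod 256 = 21 → 24 15.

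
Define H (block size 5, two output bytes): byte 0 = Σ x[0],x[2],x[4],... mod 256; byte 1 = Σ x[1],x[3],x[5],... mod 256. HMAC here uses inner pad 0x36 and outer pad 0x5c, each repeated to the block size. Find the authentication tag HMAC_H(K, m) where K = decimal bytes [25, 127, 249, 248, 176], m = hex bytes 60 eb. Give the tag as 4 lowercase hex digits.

4d36

Key decimal bytes [25, 127, 249, 248, 176] = 19 7f f9 f8 b0 is exactly B = 5 bytes: K' = 19 7f f9 f8 b0.
K' ⊕ ipad = 2f 49 cf ce 86.  K' ⊕ opad = 45 23 a5 a4 ec.
Inner input = (K'⊕ipad) ∥ m = 2f 49 cf ce 86 ∥ 60 eb.
Inner hash: even-index sum = 623 mod 256 = 111; odd-index sum = 375 mod 256 = 119 → 6f 77.
Outer input = (K'⊕opad) ∥ inner = 45 23 a5 a4 ec ∥ 6f 77.
Outer hash (tag): even-index sum = 589 mod 256 = 77; odd-index sum = 310 mod 256 = 54 → 4d 36.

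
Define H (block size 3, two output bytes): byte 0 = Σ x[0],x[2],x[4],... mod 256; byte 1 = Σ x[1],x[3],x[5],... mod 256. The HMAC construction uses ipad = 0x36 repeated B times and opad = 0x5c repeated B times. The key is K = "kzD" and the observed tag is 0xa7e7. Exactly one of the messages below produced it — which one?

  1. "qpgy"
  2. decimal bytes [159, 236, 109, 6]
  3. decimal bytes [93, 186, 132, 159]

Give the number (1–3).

2

Key "kzD" = 6b 7a 44 is exactly B = 3 bytes: K' = 6b 7a 44.
K' ⊕ ipad = 5d 4c 72; K' ⊕ opad = 37 26 18.
m1: inner = H(5d 4c 72 71 70 67 79) = b8 24; tag = H(37 26 18 b8 24) = 73de
m2: inner = H(5d 4c 72 9f ec 6d 06) = c1 58; tag = H(37 26 18 c1 58) = a7e7 ← matches
m3: inner = H(5d 4c 72 5d ba 84 9f) = 28 2d; tag = H(37 26 18 28 2d) = 7c4e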